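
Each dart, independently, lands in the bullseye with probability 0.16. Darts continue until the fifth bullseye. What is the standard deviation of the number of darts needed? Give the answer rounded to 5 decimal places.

12.80869

Y = total darts until the fifth success; negative binomial with r=5, p=0.16.
SD(Y) = √[r(1−p)/p²] = √(164.0625000) = 12.8086885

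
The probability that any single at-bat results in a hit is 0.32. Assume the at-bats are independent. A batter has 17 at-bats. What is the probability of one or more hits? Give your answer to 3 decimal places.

P(at least one) = 1 − P(none) = 1 − (1 − 0.32)^17
= 1 − 0.00142 = 0.99858

0.999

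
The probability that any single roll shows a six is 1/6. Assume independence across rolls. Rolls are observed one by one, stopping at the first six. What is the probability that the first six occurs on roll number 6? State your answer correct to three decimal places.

Geometric (trials to first success), p = 0.166667.
P(Y = 6) = (1−p)^5 · p = 0.40188 · 0.166667 = 0.06698

0.067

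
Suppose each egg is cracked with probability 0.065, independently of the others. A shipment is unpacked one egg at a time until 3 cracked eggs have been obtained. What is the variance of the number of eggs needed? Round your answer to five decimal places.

663.90533

Y = total eggs until the third success; negative binomial with r=3, p=0.065.
Var(Y) = r(1−p)/p² = 3·0.935 / 0.065² = 663.9053254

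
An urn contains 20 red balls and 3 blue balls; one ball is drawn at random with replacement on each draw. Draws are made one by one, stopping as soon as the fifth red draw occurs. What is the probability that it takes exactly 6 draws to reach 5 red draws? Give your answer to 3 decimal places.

0.324

Y = trial on which the fifth success occurs; negative binomial, r=5, p=0.869565.
P(Y=6) = C(5,4) · p^5 · (1−p)^1
= 5 · 0.49718 · 0.13043 = 0.32425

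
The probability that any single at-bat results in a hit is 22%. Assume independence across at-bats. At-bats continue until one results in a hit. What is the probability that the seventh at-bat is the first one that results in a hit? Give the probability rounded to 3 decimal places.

0.050

Geometric (trials to first success), p = 0.22.
P(Y = 7) = (1−p)^6 · p = 0.2252 · 0.22 = 0.04954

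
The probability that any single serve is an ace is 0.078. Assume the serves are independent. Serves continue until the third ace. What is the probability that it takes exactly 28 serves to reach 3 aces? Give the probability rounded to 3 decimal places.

0.022

Y = trial on which the third success occurs; negative binomial, r=3, p=0.078.
P(Y=28) = C(27,2) · p^3 · (1−p)^25
= 351 · 0.00047455 · 0.1313 = 0.02187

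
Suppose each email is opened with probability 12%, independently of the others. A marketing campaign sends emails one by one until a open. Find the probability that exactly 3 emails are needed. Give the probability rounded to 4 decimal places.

Geometric (trials to first success), p = 0.12.
P(Y = 3) = (1−p)^2 · p = 0.7744 · 0.12 = 0.092928

0.0929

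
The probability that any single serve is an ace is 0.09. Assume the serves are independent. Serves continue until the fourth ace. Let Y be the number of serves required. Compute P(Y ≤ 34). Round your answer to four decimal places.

0.3667

Finishing within 34 serves ⇔ at least 4 successes in the first 34. With X ~ Binomial(34, 0.09), P(Y ≤ 34) = 1 − P(X ≤ 3).
  k=0: C(34,0)·0.09^0·0.91^34 = 0.040496
  k=1: C(34,1)·0.09^1·0.91^33 = 0.136172
  k=2: C(34,2)·0.09^2·0.91^32 = 0.222215
  k=3: C(34,3)·0.09^3·0.91^31 = 0.234424
1 − 0.633306 = 0.366694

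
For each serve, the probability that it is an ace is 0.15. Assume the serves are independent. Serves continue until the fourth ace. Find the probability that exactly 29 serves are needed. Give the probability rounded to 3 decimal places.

0.029

Y = trial on which the fourth success occurs; negative binomial, r=4, p=0.15.
P(Y=29) = C(28,3) · p^4 · (1−p)^25
= 3276 · 0.00050625 · 0.017198 = 0.02852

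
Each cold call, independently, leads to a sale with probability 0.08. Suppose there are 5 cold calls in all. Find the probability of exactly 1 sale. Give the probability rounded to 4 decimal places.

0.2866

X ~ Binomial(n=5, p=0.08).
P(X=1) = C(5,1) · p^1 · (1−p)^4
= 5 · 0.08 · 0.71639 = 0.286557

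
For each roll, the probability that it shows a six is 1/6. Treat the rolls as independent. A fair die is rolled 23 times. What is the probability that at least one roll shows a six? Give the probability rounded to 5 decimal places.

0.98491

P(at least one) = 1 − P(none) = 1 − (1 − 0.166667)^23
= 1 − 0.0150949 = 0.9849051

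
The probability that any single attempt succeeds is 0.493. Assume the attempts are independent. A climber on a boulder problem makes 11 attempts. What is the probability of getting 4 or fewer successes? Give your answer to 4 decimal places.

0.2904

X ~ Binomial(11, 0.493); P(X ≤ 4) = Σ C(11,k) p^k (1−p)^(11−k) over k:
  k=0: C(11,0)·0.493^0·0.507^11 = 0.000569
  k=1: C(11,1)·0.493^1·0.507^10 = 0.006086
  k=2: C(11,2)·0.493^2·0.507^9 = 0.029589
  k=3: C(11,3)·0.493^3·0.507^8 = 0.086315
  k=4: C(11,4)·0.493^4·0.507^7 = 0.167864
Total = 0.290423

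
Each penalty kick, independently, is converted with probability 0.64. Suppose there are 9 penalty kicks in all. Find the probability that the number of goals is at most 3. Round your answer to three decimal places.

0.061

X ~ Binomial(9, 0.64); P(X ≤ 3) = Σ C(9,k) p^k (1−p)^(9−k) over k:
  k=0: C(9,0)·0.64^0·0.36^9 = 0.00010
  k=1: C(9,1)·0.64^1·0.36^8 = 0.00162
  k=2: C(9,2)·0.64^2·0.36^7 = 0.01156
  k=3: C(9,3)·0.64^3·0.36^6 = 0.04793
Total = 0.06121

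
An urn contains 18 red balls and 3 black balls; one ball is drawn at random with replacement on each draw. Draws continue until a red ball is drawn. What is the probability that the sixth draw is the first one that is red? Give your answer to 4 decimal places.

0.0001

Geometric (trials to first success), p = 0.857143.
P(Y = 6) = (1−p)^5 · p = 5.9499e-05 · 0.857143 = 0.000051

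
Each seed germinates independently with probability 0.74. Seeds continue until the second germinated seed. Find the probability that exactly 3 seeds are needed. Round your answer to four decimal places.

0.2848

Y = trial on which the second success occurs; negative binomial, r=2, p=0.74.
P(Y=3) = C(2,1) · p^2 · (1−p)^1
= 2 · 0.5476 · 0.26 = 0.284752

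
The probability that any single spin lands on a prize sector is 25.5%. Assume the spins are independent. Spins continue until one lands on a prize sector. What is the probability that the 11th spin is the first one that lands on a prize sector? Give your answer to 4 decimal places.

0.0134

Geometric (trials to first success), p = 0.255.
P(Y = 11) = (1−p)^10 · p = 0.05267 · 0.255 = 0.013431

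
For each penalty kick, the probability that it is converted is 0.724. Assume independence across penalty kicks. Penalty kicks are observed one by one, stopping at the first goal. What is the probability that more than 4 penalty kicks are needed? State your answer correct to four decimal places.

0.0058

Y = number of penalty kicks to the first success; geometric, p = 0.724.
P(Y > 4) = P(first 4 all fail) = (1−p)^4 = 0.005803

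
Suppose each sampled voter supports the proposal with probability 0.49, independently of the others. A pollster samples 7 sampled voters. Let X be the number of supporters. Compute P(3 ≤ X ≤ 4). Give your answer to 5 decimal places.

0.54622

X ~ Binomial(7, 0.49); P(3 ≤ X ≤ 4) = Σ C(7,k) p^k (1−p)^(7−k) over k:
  k=3: C(7,3)·0.49^3·0.51^4 = 0.2785717
  k=4: C(7,4)·0.49^4·0.51^3 = 0.2676473
Total = 0.5462190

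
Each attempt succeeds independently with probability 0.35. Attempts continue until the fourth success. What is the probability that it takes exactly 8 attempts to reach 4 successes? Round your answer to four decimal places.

0.0938

Y = trial on which the fourth success occurs; negative binomial, r=4, p=0.35.
P(Y=8) = C(7,3) · p^4 · (1−p)^4
= 35 · 0.015006 · 0.17851 = 0.093755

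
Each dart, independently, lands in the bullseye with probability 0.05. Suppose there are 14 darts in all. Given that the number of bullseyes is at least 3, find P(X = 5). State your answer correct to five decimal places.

X ~ Binomial(14, 0.05). Want P(X=5 | X≥3) = P(X=5) / P(X≥3).
P(X=5) = C(14,5)·0.05^5·0.95^9 = 0.0003943
P(X≥3) = 1 − 0.4876750 − 0.3593395 − 0.1229319 = 0.0300536
Ratio = 0.0003943 / 0.0300536 = 0.0131199

0.01312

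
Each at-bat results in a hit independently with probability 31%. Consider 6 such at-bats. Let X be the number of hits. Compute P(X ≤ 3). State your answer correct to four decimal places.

0.9213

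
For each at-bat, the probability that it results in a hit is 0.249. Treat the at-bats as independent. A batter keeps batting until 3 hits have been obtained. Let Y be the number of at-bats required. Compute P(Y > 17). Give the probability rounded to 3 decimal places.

0.166

Needing more than 17 at-bats ⇔ fewer than 3 successes in the first 17. With X ~ Binomial(17, 0.249), P(Y > 17) = P(X ≤ 2).
  k=0: C(17,0)·0.249^0·0.751^17 = 0.00769
  k=1: C(17,1)·0.249^1·0.751^16 = 0.04334
  k=2: C(17,2)·0.249^2·0.751^15 = 0.11496
P(X ≤ 2) = 0.16599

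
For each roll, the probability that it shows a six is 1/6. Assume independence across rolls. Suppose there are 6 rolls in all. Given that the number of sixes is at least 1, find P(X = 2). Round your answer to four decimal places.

X ~ Binomial(6, 0.166667). Want P(X=2 | X≥1) = P(X=2) / P(X≥1).
P(X=2) = C(6,2)·0.166667^2·0.833333^4 = 0.200939
P(X≥1) = 1 − 0.334898 = 0.665102
Ratio = 0.200939 / 0.665102 = 0.302117

0.3021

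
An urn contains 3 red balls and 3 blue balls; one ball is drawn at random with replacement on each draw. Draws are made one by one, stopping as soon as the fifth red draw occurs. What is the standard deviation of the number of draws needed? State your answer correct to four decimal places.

3.1623

Y = total draws until the fifth success; negative binomial with r=5, p=0.50.
SD(Y) = √[r(1−p)/p²] = √(10.000000) = 3.162278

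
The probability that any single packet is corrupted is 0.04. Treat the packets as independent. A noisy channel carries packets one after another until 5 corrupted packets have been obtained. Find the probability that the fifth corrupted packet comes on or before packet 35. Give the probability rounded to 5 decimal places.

0.01221

Finishing within 35 packets ⇔ at least 5 successes in the first 35. With X ~ Binomial(35, 0.04), P(Y ≤ 35) = 1 − P(X ≤ 4).
  k=0: C(35,0)·0.04^0·0.96^35 = 0.2396035
  k=1: C(35,1)·0.04^1·0.96^34 = 0.3494218
  k=2: C(35,2)·0.04^2·0.96^33 = 0.2475071
  k=3: C(35,3)·0.04^3·0.96^32 = 0.1134407
  k=4: C(35,4)·0.04^4·0.96^31 = 0.0378136
1 − 0.9877867 = 0.0122133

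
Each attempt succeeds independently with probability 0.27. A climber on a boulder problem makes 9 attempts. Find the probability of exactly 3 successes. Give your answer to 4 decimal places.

X ~ Binomial(n=9, p=0.27).
P(X=3) = C(9,3) · p^3 · (1−p)^6
= 84 · 0.019683 · 0.15133 = 0.250212

0.2502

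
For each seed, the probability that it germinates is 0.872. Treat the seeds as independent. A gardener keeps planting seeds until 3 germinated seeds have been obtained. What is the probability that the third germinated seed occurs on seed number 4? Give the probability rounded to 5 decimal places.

Y = trial on which the third success occurs; negative binomial, r=3, p=0.872.
P(Y=4) = C(3,2) · p^3 · (1−p)^1
= 3 · 0.66305 · 0.128 = 0.2546131

0.25461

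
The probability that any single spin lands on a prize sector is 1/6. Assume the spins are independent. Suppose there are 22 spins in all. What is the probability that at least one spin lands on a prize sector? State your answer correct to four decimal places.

0.9819

P(at least one) = 1 − P(none) = 1 − (1 − 0.166667)^22
= 1 − 0.018114 = 0.981886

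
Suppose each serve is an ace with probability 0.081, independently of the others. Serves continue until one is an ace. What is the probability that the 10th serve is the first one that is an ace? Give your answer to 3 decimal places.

Geometric (trials to first success), p = 0.081.
P(Y = 10) = (1−p)^9 · p = 0.46756 · 0.081 = 0.03787

0.038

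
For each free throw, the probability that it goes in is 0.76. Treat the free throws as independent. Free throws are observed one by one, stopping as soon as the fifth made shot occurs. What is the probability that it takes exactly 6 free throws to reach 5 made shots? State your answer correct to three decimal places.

Y = trial on which the fifth success occurs; negative binomial, r=5, p=0.76.
P(Y=6) = C(5,4) · p^5 · (1−p)^1
= 5 · 0.25355 · 0.24 = 0.30426

0.304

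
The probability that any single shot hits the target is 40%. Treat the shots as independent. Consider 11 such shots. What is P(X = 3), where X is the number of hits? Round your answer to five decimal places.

X ~ Binomial(n=11, p=0.40).
P(X=3) = C(11,3) · p^3 · (1−p)^8
= 165 · 0.064 · 0.016796 = 0.1773674

0.17737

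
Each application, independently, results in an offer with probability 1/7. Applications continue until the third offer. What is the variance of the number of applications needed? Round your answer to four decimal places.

Y = total applications until the third success; negative binomial with r=3, p=0.142857.
Var(Y) = r(1−p)/p² = 3·0.857143 / 0.142857² = 126.000000

126.0000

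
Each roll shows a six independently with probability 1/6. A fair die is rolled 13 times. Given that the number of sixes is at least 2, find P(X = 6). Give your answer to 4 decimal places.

X ~ Binomial(13, 0.166667). Want P(X=6 | X≥2) = P(X=6) / P(X≥2).
P(X=6) = C(13,6)·0.166667^6·0.833333^7 = 0.010265
P(X≥2) = 1 − 0.093464 − 0.243006 = 0.663530
Ratio = 0.010265 / 0.663530 = 0.015470

0.0155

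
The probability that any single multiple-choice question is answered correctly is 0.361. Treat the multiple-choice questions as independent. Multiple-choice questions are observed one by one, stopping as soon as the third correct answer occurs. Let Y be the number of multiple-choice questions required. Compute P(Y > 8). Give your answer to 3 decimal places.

0.402

Needing more than 8 multiple-choice questions ⇔ fewer than 3 successes in the first 8. With X ~ Binomial(8, 0.361), P(Y > 8) = P(X ≤ 2).
  k=0: C(8,0)·0.361^0·0.639^8 = 0.02780
  k=1: C(8,1)·0.361^1·0.639^7 = 0.12563
  k=2: C(8,2)·0.361^2·0.639^6 = 0.24841
P(X ≤ 2) = 0.40185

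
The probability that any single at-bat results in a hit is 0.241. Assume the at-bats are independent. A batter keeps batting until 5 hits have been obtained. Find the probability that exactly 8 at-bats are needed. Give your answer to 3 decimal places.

Y = trial on which the fifth success occurs; negative binomial, r=5, p=0.241.
P(Y=8) = C(7,4) · p^5 · (1−p)^3
= 35 · 0.00081299 · 0.43725 = 0.01244

0.012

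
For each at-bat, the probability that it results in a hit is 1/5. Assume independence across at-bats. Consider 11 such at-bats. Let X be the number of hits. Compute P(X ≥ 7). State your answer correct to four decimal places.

0.0020

X ~ Binomial(11, 0.20); P(X ≥ 7) = Σ C(11,k) p^k (1−p)^(11−k) over k:
  k=7: C(11,7)·0.20^7·0.80^4 = 0.001730
  k=8: C(11,8)·0.20^8·0.80^3 = 0.000216
  k=9: C(11,9)·0.20^9·0.80^2 = 0.000018
  k=10: C(11,10)·0.20^10·0.80^1 = 0.000001
  k=11: C(11,11)·0.20^11·0.80^0 = 0.000000
Total = 0.001965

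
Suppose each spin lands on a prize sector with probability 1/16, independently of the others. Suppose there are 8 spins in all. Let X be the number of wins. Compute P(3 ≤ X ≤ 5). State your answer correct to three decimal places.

X ~ Binomial(8, 0.0625); P(3 ≤ X ≤ 5) = Σ C(8,k) p^k (1−p)^(8−k) over k:
  k=3: C(8,3)·0.0625^3·0.9375^5 = 0.00990
  k=4: C(8,4)·0.0625^4·0.9375^4 = 0.00083
  k=5: C(8,5)·0.0625^5·0.9375^3 = 0.00004
Total = 0.01077

0.011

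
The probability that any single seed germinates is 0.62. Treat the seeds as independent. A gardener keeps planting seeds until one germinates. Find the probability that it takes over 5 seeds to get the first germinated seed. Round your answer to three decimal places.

Y = number of seeds to the first success; geometric, p = 0.62.
P(Y > 5) = P(first 5 all fail) = (1−p)^5 = 0.00792

0.008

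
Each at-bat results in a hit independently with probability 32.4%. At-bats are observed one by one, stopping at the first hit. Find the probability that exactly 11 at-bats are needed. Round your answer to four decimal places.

0.0065

Geometric (trials to first success), p = 0.324.
P(Y = 11) = (1−p)^10 · p = 0.019928 · 0.324 = 0.006457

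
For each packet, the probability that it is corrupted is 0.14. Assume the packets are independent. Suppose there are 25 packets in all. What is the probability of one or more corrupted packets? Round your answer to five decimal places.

P(at least one) = 1 − P(none) = 1 − (1 − 0.14)^25
= 1 − 0.0230389 = 0.9769611

0.97696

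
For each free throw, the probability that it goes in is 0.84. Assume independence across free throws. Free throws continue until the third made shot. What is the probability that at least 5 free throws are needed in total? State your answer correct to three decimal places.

0.123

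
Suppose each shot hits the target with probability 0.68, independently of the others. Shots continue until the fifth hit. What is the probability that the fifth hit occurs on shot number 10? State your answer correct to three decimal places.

0.061

Y = trial on which the fifth success occurs; negative binomial, r=5, p=0.68.
P(Y=10) = C(9,4) · p^5 · (1−p)^5
= 126 · 0.14539 · 0.0033554 = 0.06147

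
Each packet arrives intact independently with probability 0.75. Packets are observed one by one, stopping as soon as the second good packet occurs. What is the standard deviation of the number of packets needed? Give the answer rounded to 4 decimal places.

0.9428

Y = total packets until the second success; negative binomial with r=2, p=0.75.
SD(Y) = √[r(1−p)/p²] = √(0.888889) = 0.942809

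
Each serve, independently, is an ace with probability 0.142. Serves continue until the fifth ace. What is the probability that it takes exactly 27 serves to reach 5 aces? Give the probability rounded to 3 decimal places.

Y = trial on which the fifth success occurs; negative binomial, r=5, p=0.142.
P(Y=27) = C(26,4) · p^5 · (1−p)^22
= 14950 · 5.7735e-05 · 0.034413 = 0.02970

0.030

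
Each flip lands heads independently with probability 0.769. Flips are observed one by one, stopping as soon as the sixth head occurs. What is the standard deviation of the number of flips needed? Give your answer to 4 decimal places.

Y = total flips until the sixth success; negative binomial with r=6, p=0.769.
SD(Y) = √[r(1−p)/p²] = √(2.343746) = 1.530930

1.5309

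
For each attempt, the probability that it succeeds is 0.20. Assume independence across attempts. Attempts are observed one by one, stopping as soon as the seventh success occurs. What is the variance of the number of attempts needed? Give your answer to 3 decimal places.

140.000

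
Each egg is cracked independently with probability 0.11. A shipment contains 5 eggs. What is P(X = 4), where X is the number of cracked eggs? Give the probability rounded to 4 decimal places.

X ~ Binomial(n=5, p=0.11).
P(X=4) = C(5,4) · p^4 · (1−p)^1
= 5 · 0.00014641 · 0.89 = 0.000652

0.0007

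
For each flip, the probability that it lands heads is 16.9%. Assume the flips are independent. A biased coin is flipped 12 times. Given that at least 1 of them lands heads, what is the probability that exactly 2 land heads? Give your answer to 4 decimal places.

0.3320

X ~ Binomial(12, 0.169). Want P(X=2 | X≥1) = P(X=2) / P(X≥1).
P(X=2) = C(12,2)·0.169^2·0.831^10 = 0.296024
P(X≥1) = 1 − 0.108446 = 0.891554
Ratio = 0.296024 / 0.891554 = 0.332032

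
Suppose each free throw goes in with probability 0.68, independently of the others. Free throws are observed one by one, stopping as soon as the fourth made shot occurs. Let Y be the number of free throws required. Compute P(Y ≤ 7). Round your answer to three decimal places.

0.847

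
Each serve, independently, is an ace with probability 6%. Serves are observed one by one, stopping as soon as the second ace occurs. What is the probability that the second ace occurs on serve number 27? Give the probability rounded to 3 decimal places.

0.020

Y = trial on which the second success occurs; negative binomial, r=2, p=0.06.
P(Y=27) = C(26,1) · p^2 · (1−p)^25
= 26 · 0.0036 · 0.21291 = 0.01993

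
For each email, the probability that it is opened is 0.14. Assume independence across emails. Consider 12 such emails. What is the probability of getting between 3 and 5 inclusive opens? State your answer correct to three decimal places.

0.227

X ~ Binomial(12, 0.14); P(3 ≤ X ≤ 5) = Σ C(12,k) p^k (1−p)^(12−k) over k:
  k=3: C(12,3)·0.14^3·0.86^9 = 0.15534
  k=4: C(12,4)·0.14^4·0.86^8 = 0.05690
  k=5: C(12,5)·0.14^5·0.86^7 = 0.01482
Total = 0.22706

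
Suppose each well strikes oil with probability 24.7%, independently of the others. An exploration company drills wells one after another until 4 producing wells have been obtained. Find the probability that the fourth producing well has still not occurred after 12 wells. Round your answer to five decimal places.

0.65805

Needing more than 12 wells ⇔ fewer than 4 successes in the first 12. With X ~ Binomial(12, 0.247), P(Y > 12) = P(X ≤ 3).
  k=0: C(12,0)·0.247^0·0.753^12 = 0.0332307
  k=1: C(12,1)·0.247^1·0.753^11 = 0.1308046
  k=2: C(12,2)·0.247^2·0.753^10 = 0.2359867
  k=3: C(12,3)·0.247^3·0.753^9 = 0.2580289
P(X ≤ 3) = 0.6580509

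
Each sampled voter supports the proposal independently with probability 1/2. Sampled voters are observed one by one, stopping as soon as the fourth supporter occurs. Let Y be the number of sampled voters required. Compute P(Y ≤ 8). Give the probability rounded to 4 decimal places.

0.6367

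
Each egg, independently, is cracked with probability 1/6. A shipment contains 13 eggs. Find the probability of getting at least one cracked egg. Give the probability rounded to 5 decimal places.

P(at least one) = 1 − P(none) = 1 − (1 − 0.166667)^13
= 1 − 0.0934639 = 0.9065361

0.90654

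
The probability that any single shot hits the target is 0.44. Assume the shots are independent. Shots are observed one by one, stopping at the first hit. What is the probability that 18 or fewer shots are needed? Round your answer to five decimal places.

Y = number of shots to the first success; geometric, p = 0.44.
P(Y ≤ 18) = 1 − (1−p)^18 = 1 − 0.0000293 = 0.9999707

0.99997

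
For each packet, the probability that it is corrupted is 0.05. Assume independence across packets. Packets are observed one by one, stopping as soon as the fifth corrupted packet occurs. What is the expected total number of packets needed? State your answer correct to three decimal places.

Y = total packets until the fifth success; negative binomial with r=5, p=0.05.
E[Y] = r / p = 5 / 0.05 = 100.00000

100.000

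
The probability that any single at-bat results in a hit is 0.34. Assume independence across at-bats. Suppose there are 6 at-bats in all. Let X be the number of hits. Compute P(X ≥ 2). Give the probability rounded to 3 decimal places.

0.662

X ~ Binomial(6, 0.34); P(X ≥ 2) = Σ C(6,k) p^k (1−p)^(6−k) over k:
  k=2: C(6,2)·0.34^2·0.66^4 = 0.32902
  k=3: C(6,3)·0.34^3·0.66^3 = 0.22599
  k=4: C(6,4)·0.34^4·0.66^2 = 0.08732
  k=5: C(6,5)·0.34^5·0.66^1 = 0.01799
  k=6: C(6,6)·0.34^6·0.66^0 = 0.00154
Total = 0.66187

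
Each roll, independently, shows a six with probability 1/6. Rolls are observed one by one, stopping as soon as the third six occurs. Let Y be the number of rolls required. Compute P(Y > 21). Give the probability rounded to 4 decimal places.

Needing more than 21 rolls ⇔ fewer than 3 successes in the first 21. With X ~ Binomial(21, 0.166667), P(Y > 21) = P(X ≤ 2).
  k=0: C(21,0)·0.166667^0·0.833333^21 = 0.021737
  k=1: C(21,1)·0.166667^1·0.833333^20 = 0.091294
  k=2: C(21,2)·0.166667^2·0.833333^19 = 0.182588
P(X ≤ 2) = 0.295619

0.2956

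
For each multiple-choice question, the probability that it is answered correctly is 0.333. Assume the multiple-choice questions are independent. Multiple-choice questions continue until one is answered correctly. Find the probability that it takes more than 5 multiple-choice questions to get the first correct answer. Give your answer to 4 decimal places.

Y = number of multiple-choice questions to the first success; geometric, p = 0.333.
P(Y > 5) = P(first 5 all fail) = (1−p)^5 = 0.132017

0.1320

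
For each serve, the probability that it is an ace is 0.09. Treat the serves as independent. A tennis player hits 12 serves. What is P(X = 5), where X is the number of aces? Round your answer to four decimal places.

X ~ Binomial(n=12, p=0.09).
P(X=5) = C(12,5) · p^5 · (1−p)^7
= 792 · 5.9049e-06 · 0.51676 = 0.002417

0.0024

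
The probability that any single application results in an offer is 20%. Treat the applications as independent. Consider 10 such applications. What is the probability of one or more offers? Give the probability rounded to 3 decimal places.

P(at least one) = 1 − P(none) = 1 − (1 − 0.20)^10
= 1 − 0.10737 = 0.89263

0.893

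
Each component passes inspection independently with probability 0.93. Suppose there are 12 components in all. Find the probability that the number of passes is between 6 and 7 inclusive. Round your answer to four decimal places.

0.0009

X ~ Binomial(12, 0.93); P(6 ≤ X ≤ 7) = Σ C(12,k) p^k (1−p)^(12−k) over k:
  k=6: C(12,6)·0.93^6·0.07^6 = 0.000070
  k=7: C(12,7)·0.93^7·0.07^5 = 0.000801
Total = 0.000871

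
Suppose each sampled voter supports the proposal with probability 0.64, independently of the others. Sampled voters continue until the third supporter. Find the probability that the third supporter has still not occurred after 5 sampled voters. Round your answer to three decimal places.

0.251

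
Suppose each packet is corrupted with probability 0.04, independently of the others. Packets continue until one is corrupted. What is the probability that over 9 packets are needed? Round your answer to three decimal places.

0.693

Y = number of packets to the first success; geometric, p = 0.04.
P(Y > 9) = P(first 9 all fail) = (1−p)^9 = 0.69253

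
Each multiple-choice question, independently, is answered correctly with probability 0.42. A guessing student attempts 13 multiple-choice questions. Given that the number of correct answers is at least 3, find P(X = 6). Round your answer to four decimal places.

X ~ Binomial(13, 0.42). Want P(X=6 | X≥3) = P(X=6) / P(X≥3).
P(X=6) = C(13,6)·0.42^6·0.58^7 = 0.207974
P(X≥3) = 1 − 0.000841 − 0.007913 − 0.034380 = 0.956867
Ratio = 0.207974 / 0.956867 = 0.217349

0.2173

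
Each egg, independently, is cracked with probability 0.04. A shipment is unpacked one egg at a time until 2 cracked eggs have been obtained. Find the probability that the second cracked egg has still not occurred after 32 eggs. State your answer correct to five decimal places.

0.63191

Needing more than 32 eggs ⇔ fewer than 2 successes in the first 32. With X ~ Binomial(32, 0.04), P(Y > 32) = P(X ≤ 1).
  k=0: C(32,0)·0.04^0·0.96^32 = 0.2708192
  k=1: C(32,1)·0.04^1·0.96^31 = 0.3610923
P(X ≤ 1) = 0.6319115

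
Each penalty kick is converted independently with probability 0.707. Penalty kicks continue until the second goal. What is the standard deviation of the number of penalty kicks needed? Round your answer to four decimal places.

Y = total penalty kicks until the second success; negative binomial with r=2, p=0.707.
SD(Y) = √[r(1−p)/p²] = √(1.172354) = 1.082753

1.0828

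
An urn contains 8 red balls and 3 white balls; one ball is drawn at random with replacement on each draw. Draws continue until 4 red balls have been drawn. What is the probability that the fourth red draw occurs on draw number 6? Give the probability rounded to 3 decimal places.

0.208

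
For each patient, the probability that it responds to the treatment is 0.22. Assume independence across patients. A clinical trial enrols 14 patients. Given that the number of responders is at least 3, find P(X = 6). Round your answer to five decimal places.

X ~ Binomial(14, 0.22). Want P(X=6 | X≥3) = P(X=6) / P(X≥3).
P(X=6) = C(14,6)·0.22^6·0.78^8 = 0.0466496
P(X≥3) = 1 − 0.0308549 − 0.1218374 − 0.2233685 = 0.6239392
Ratio = 0.0466496 / 0.6239392 = 0.0747663

0.07477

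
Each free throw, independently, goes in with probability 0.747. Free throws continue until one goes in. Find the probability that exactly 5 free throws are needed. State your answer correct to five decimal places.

0.00306

Geometric (trials to first success), p = 0.747.
P(Y = 5) = (1−p)^4 · p = 0.0040972 · 0.747 = 0.0030606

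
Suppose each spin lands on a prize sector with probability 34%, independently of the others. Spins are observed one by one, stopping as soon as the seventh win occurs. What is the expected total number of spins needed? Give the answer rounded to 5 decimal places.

20.58824

Y = total spins until the seventh success; negative binomial with r=7, p=0.34.
E[Y] = r / p = 7 / 0.34 = 20.5882353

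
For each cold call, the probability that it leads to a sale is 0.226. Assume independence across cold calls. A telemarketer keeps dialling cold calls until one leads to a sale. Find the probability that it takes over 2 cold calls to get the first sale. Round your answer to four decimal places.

0.5991

Y = number of cold calls to the first success; geometric, p = 0.226.
P(Y > 2) = P(first 2 all fail) = (1−p)^2 = 0.599076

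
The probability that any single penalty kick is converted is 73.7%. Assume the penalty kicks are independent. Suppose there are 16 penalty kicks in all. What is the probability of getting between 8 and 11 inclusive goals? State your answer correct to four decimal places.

0.4063

X ~ Binomial(16, 0.737); P(8 ≤ X ≤ 11) = Σ C(16,k) p^k (1−p)^(16−k) over k:
  k=8: C(16,8)·0.737^8·0.263^8 = 0.025643
  k=9: C(16,9)·0.737^9·0.263^7 = 0.063874
  k=10: C(16,10)·0.737^10·0.263^6 = 0.125295
  k=11: C(16,11)·0.737^11·0.263^5 = 0.191515
Total = 0.406327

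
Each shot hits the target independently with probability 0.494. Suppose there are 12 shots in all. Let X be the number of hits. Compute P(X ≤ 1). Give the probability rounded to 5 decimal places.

0.00358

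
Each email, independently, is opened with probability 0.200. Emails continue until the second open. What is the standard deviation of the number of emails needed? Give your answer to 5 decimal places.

Y = total emails until the second success; negative binomial with r=2, p=0.20.
SD(Y) = √[r(1−p)/p²] = √(40.0000000) = 6.3245553

6.32456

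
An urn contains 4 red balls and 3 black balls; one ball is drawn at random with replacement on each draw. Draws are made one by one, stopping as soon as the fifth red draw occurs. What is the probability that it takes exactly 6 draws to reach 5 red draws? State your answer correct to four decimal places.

Y = trial on which the fifth success occurs; negative binomial, r=5, p=0.571429.
P(Y=6) = C(5,4) · p^5 · (1−p)^1
= 5 · 0.060927 · 0.42857 = 0.130558

0.1306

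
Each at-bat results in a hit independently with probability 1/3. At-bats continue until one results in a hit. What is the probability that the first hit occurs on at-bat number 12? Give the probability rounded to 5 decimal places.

0.00385

Geometric (trials to first success), p = 0.333333.
P(Y = 12) = (1−p)^11 · p = 0.011561 · 0.333333 = 0.0038537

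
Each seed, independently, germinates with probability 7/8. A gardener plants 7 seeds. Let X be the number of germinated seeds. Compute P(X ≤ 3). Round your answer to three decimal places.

X ~ Binomial(7, 0.875); P(X ≤ 3) = Σ C(7,k) p^k (1−p)^(7−k) over k:
  k=0: C(7,0)·0.875^0·0.125^7 = 0.00000
  k=1: C(7,1)·0.875^1·0.125^6 = 0.00002
  k=2: C(7,2)·0.875^2·0.125^5 = 0.00049
  k=3: C(7,3)·0.875^3·0.125^4 = 0.00572
Total = 0.00624

0.006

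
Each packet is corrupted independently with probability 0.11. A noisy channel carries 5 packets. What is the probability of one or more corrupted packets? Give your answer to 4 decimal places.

0.4416

P(at least one) = 1 − P(none) = 1 − (1 − 0.11)^5
= 1 − 0.558406 = 0.441594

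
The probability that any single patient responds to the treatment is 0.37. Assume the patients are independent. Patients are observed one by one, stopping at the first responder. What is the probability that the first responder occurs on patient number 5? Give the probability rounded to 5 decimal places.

Geometric (trials to first success), p = 0.37.
P(Y = 5) = (1−p)^4 · p = 0.15753 · 0.37 = 0.0582860

0.05829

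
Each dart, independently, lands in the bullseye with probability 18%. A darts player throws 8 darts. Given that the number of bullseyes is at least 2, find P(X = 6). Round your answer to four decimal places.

X ~ Binomial(8, 0.18). Want P(X=6 | X≥2) = P(X=6) / P(X≥2).
P(X=6) = C(8,6)·0.18^6·0.82^2 = 0.000640
P(X≥2) = 1 − 0.204414 − 0.358971 = 0.436615
Ratio = 0.000640 / 0.436615 = 0.001467

0.0015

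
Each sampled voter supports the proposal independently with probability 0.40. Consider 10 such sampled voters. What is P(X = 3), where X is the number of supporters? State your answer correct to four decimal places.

0.2150

X ~ Binomial(n=10, p=0.40).
P(X=3) = C(10,3) · p^3 · (1−p)^7
= 120 · 0.064 · 0.027994 = 0.214991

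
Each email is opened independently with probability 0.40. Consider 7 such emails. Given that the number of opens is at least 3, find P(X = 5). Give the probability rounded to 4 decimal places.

X ~ Binomial(7, 0.40). Want P(X=5 | X≥3) = P(X=5) / P(X≥3).
P(X=5) = C(7,5)·0.40^5·0.60^2 = 0.077414
P(X≥3) = 1 − 0.027994 − 0.130637 − 0.261274 = 0.580096
Ratio = 0.077414 / 0.580096 = 0.133451

0.1335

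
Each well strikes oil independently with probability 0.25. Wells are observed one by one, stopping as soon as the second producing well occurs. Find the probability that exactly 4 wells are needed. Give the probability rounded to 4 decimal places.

Y = trial on which the second success occurs; negative binomial, r=2, p=0.25.
P(Y=4) = C(3,1) · p^2 · (1−p)^2
= 3 · 0.0625 · 0.5625 = 0.105469

0.1055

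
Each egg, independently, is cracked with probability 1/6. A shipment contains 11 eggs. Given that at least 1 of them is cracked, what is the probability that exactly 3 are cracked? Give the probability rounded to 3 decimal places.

X ~ Binomial(11, 0.166667). Want P(X=3 | X≥1) = P(X=3) / P(X≥1).
P(X=3) = C(11,3)·0.166667^3·0.833333^8 = 0.17766
P(X≥1) = 1 − 0.13459 = 0.86541
Ratio = 0.17766 / 0.86541 = 0.20529

0.205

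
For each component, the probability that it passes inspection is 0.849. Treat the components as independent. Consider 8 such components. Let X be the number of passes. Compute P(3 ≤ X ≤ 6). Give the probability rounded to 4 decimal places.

X ~ Binomial(8, 0.849); P(3 ≤ X ≤ 6) = Σ C(8,k) p^k (1−p)^(8−k) over k:
  k=3: C(8,3)·0.849^3·0.151^5 = 0.002690
  k=4: C(8,4)·0.849^4·0.151^4 = 0.018908
  k=5: C(8,5)·0.849^5·0.151^3 = 0.085047
  k=6: C(8,6)·0.849^6·0.151^2 = 0.239088
Total = 0.345733

0.3457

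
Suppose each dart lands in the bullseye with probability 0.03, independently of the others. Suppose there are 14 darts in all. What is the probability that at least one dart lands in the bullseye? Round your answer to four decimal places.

0.3472

P(at least one) = 1 − P(none) = 1 − (1 − 0.03)^14
= 1 − 0.652836 = 0.347164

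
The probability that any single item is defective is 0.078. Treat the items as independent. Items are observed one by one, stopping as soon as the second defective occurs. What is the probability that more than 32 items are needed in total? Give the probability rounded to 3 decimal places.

0.276

Needing more than 32 items ⇔ fewer than 2 successes in the first 32. With X ~ Binomial(32, 0.078), P(Y > 32) = P(X ≤ 1).
  k=0: C(32,0)·0.078^0·0.922^32 = 0.07437
  k=1: C(32,1)·0.078^1·0.922^31 = 0.20133
P(X ≤ 1) = 0.27570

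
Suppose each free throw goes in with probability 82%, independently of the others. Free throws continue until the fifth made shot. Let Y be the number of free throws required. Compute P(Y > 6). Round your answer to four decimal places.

Needing more than 6 free throws ⇔ fewer than 5 successes in the first 6. With X ~ Binomial(6, 0.82), P(Y > 6) = P(X ≤ 4).
  k=0: C(6,0)·0.82^0·0.18^6 = 0.000034
  k=1: C(6,1)·0.82^1·0.18^5 = 0.000930
  k=2: C(6,2)·0.82^2·0.18^4 = 0.010588
  k=3: C(6,3)·0.82^3·0.18^3 = 0.064312
  k=4: C(6,4)·0.82^4·0.18^2 = 0.219731
P(X ≤ 4) = 0.295594

0.2956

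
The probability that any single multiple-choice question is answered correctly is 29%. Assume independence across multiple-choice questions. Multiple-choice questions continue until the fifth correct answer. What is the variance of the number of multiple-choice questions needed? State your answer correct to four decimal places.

Y = total multiple-choice questions until the fifth success; negative binomial with r=5, p=0.29.
Var(Y) = r(1−p)/p² = 5·0.71 / 0.29² = 42.211653

42.2117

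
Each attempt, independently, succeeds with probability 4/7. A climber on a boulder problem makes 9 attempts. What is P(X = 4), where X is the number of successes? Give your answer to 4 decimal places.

0.1942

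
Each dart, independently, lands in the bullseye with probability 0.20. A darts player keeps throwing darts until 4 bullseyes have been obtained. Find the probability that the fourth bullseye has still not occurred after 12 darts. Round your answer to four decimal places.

0.7946

Needing more than 12 darts ⇔ fewer than 4 successes in the first 12. With X ~ Binomial(12, 0.20), P(Y > 12) = P(X ≤ 3).
  k=0: C(12,0)·0.20^0·0.80^12 = 0.068719
  k=1: C(12,1)·0.20^1·0.80^11 = 0.206158
  k=2: C(12,2)·0.20^2·0.80^10 = 0.283468
  k=3: C(12,3)·0.20^3·0.80^9 = 0.236223
P(X ≤ 3) = 0.794569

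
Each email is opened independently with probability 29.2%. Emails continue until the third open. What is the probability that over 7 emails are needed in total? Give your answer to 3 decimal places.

0.665

Needing more than 7 emails ⇔ fewer than 3 successes in the first 7. With X ~ Binomial(7, 0.292), P(Y > 7) = P(X ≤ 2).
  k=0: C(7,0)·0.292^0·0.708^7 = 0.08917
  k=1: C(7,1)·0.292^1·0.708^6 = 0.25744
  k=2: C(7,2)·0.292^2·0.708^5 = 0.31853
P(X ≤ 2) = 0.66515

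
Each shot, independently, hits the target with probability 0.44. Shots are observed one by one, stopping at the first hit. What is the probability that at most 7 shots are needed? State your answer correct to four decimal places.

Y = number of shots to the first success; geometric, p = 0.44.
P(Y ≤ 7) = 1 − (1−p)^7 = 1 − 0.017271 = 0.982729

0.9827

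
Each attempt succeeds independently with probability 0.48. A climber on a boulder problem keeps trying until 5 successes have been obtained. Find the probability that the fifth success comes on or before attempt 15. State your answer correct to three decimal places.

0.920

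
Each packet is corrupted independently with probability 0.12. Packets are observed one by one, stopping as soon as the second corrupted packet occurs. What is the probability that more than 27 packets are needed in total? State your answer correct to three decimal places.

0.148

Needing more than 27 packets ⇔ fewer than 2 successes in the first 27. With X ~ Binomial(27, 0.12), P(Y > 27) = P(X ≤ 1).
  k=0: C(27,0)·0.12^0·0.88^27 = 0.03170
  k=1: C(27,1)·0.12^1·0.88^26 = 0.11671
P(X ≤ 1) = 0.14840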